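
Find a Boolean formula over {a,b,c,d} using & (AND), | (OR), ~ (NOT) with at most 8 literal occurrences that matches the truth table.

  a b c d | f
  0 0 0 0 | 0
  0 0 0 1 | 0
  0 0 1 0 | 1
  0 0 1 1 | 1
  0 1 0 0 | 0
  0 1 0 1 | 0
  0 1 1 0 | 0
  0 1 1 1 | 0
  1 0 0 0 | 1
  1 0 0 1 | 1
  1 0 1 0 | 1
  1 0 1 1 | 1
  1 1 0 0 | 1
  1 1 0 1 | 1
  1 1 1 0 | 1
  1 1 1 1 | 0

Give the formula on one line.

(((c & ~b) | a) & ((~d | ~c) | (d & ~b)))

  ~b = 1111000011110000
  (c & ~b) = 0011000000110000
  ((c & ~b) | a) = 0011000011111111
  ~d = 1010101010101010
  ~c = 1100110011001100
  (~d | ~c) = 1110111011101110
  (d & ~b) = 0101000001010000
  ((~d | ~c) | (d & ~b)) = 1111111011111110
  (((c & ~b) | a) & ((~d | ~c) | (d & ~b))) = 0011000011111110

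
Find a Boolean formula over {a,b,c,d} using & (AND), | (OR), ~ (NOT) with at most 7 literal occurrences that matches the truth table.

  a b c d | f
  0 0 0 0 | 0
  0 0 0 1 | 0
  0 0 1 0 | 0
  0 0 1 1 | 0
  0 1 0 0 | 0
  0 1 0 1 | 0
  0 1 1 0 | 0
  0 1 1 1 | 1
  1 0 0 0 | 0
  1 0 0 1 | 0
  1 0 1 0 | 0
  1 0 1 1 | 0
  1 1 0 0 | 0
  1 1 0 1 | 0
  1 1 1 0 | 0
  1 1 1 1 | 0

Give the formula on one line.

  ~c = 1100110011001100
  ~d = 1010101010101010
  (~c & ~d) = 1000100010001000
  ((~c & ~d) | b) = 1000111110001111
  (d & c) = 0001000100010001
  (((~c & ~d) | b) & (d & c)) = 0000000100000001
  ~a = 1111111100000000
  (~a & d) = 0101010100000000
  ((((~c & ~d) | b) & (d & c)) & (~a & d)) = 0000000100000000

((((~c & ~d) | b) & (d & c)) & (~a & d))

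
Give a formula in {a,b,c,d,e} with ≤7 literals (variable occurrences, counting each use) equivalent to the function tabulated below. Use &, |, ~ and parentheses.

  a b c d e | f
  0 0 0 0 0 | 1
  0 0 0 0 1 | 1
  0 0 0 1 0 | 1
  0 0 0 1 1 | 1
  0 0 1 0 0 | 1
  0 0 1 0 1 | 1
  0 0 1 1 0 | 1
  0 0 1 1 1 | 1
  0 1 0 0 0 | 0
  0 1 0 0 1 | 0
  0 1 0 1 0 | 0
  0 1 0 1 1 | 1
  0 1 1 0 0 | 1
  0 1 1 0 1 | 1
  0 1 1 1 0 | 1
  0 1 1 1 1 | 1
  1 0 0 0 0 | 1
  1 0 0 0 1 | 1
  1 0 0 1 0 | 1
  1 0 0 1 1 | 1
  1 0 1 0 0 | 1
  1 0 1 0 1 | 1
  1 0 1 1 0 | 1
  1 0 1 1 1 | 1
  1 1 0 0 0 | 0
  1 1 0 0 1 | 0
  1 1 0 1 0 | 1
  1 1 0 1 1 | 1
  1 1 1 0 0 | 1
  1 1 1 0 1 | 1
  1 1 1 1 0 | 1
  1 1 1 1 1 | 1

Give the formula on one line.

((~b | c) | (d & (e | a)))

  ~b = 11111111000000001111111100000000
  (~b | c) = 11111111000011111111111100001111
  (e | a) = 01010101010101011111111111111111
  (d & (e | a)) = 00010001000100010011001100110011
  ((~b | c) | (d & (e | a))) = 11111111000111111111111100111111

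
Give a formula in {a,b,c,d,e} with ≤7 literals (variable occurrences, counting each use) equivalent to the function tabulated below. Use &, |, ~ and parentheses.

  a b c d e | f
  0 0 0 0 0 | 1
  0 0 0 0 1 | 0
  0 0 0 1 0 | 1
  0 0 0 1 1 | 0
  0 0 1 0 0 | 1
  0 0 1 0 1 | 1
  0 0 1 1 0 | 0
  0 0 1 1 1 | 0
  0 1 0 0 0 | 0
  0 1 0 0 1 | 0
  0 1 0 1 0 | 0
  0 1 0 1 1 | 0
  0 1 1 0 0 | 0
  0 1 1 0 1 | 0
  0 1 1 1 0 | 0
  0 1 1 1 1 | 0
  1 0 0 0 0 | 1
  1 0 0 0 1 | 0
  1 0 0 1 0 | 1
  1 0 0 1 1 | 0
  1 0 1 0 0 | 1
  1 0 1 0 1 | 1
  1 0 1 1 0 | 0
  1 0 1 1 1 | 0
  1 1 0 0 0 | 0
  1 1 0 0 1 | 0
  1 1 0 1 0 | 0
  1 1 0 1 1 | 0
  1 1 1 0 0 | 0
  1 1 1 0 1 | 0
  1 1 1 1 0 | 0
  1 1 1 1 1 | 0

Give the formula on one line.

  ~c = 11110000111100001111000011110000
  ~d = 11001100110011001100110011001100
  (~d & c) = 00001100000011000000110000001100
  (~c | (~d & c)) = 11111100111111001111110011111100
  ~b = 11111111000000001111111100000000
  ~e = 10101010101010101010101010101010
  (c | ~e) = 10101111101011111010111110101111
  (~b & (c | ~e)) = 10101111000000001010111100000000
  ((~c | (~d & c)) & (~b & (c | ~e))) = 10101100000000001010110000000000

((~c | (~d & c)) & (~b & (c | ~e)))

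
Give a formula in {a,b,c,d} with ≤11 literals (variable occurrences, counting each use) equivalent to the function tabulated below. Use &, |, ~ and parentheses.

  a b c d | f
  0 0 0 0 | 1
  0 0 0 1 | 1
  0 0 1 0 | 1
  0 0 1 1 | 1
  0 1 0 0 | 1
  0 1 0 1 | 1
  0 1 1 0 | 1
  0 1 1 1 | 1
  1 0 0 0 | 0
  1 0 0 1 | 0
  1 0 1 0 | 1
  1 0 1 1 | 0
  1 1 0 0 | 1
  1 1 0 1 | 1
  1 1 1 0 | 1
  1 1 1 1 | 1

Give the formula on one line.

  (b & c) = 0000001100000011
  ~d = 1010101010101010
  (~d & a) = 0000000010101010
  (c & (~d & a)) = 0000000000100010
  ~c = 1100110011001100
  (~d | ~c) = 1110111011101110
  ((~d | ~c) & b) = 0000111000001110
  ((c & (~d & a)) | ((~d | ~c) & b)) = 0000111000101110
  ((b & c) | ((c & (~d & a)) | ((~d | ~c) & b))) = 0000111100101111
  ~a = 1111111100000000
  (((b & c) | ((c & (~d & a)) | ((~d | ~c) & b))) | ~a) = 1111111100101111

(((b & c) | ((c & (~d & a)) | ((~d | ~c) & b))) | ~a)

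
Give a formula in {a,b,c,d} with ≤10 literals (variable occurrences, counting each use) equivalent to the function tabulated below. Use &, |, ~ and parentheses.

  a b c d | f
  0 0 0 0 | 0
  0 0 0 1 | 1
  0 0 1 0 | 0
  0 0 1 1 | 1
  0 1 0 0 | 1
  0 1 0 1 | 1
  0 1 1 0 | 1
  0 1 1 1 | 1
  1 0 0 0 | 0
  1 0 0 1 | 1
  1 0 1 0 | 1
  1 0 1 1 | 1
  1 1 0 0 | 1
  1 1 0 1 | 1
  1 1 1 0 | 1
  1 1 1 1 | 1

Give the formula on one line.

(b | ((a | d) & (((d | c) | ~a) & (~d | (~c | ~b)))))

  (a | d) = 0101010111111111
  (d | c) = 0111011101110111
  ~a = 1111111100000000
  ((d | c) | ~a) = 1111111101110111
  ~d = 1010101010101010
  ~c = 1100110011001100
  ~b = 1111000011110000
  (~c | ~b) = 1111110011111100
  (~d | (~c | ~b)) = 1111111011111110
  (((d | c) | ~a) & (~d | (~c | ~b))) = 1111111001110110
  ((a | d) & (((d | c) | ~a) & (~d | (~c | ~b)))) = 0101010001110110
  (b | ((a | d) & (((d | c) | ~a) & (~d | (~c | ~b))))) = 0101111101111111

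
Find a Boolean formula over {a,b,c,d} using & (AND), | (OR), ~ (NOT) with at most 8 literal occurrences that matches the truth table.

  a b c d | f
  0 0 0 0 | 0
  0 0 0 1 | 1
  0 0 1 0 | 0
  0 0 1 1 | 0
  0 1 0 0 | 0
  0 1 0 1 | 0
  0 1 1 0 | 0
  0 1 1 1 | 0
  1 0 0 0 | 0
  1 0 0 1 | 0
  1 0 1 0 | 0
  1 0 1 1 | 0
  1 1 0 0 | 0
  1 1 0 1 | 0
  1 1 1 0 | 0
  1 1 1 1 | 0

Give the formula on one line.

((~c & (d | a)) & (~a & (~b | ~d)))

  ~c = 1100110011001100
  (d | a) = 0101010111111111
  (~c & (d | a)) = 0100010011001100
  ~a = 1111111100000000
  ~b = 1111000011110000
  ~d = 1010101010101010
  (~b | ~d) = 1111101011111010
  (~a & (~b | ~d)) = 1111101000000000
  ((~c & (d | a)) & (~a & (~b | ~d))) = 0100000000000000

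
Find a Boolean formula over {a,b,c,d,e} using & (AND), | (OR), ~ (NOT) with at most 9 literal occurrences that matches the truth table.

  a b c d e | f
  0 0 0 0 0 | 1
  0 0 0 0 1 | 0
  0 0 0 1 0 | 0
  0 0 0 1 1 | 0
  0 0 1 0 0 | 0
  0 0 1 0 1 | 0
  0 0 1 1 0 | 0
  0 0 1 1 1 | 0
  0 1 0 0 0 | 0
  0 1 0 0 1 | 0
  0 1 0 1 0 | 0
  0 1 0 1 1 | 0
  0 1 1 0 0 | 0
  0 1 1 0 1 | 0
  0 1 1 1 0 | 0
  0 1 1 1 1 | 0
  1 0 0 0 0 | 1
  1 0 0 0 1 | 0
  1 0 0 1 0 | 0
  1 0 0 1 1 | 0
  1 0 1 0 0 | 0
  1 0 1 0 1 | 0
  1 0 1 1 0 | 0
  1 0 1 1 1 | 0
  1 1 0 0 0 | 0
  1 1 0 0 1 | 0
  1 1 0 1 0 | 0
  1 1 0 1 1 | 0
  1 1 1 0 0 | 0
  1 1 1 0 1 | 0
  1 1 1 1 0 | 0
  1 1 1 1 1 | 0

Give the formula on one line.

((c | (~e | d)) & ((~c & ~d) & (e | ~b)))

  ~e = 10101010101010101010101010101010
  (~e | d) = 10111011101110111011101110111011
  (c | (~e | d)) = 10111111101111111011111110111111
  ~c = 11110000111100001111000011110000
  ~d = 11001100110011001100110011001100
  (~c & ~d) = 11000000110000001100000011000000
  ~b = 11111111000000001111111100000000
  (e | ~b) = 11111111010101011111111101010101
  ((~c & ~d) & (e | ~b)) = 11000000010000001100000001000000
  ((c | (~e | d)) & ((~c & ~d) & (e | ~b))) = 10000000000000001000000000000000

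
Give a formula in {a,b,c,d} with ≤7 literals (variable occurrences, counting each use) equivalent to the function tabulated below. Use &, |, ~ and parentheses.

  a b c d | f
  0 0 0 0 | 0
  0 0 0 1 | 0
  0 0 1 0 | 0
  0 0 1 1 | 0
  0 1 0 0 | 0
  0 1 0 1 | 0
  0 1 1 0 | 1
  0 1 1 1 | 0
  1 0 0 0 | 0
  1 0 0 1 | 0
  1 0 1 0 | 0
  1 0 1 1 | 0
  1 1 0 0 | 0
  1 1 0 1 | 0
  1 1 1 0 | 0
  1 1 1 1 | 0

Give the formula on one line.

  ~c = 1100110011001100
  (b | ~c) = 1100111111001111
  ~a = 1111111100000000
  (~a & c) = 0011001100000000
  ~d = 1010101010101010
  (a | ~d) = 1010101011111111
  ((~a & c) & (a | ~d)) = 0010001000000000
  ((b | ~c) & ((~a & c) & (a | ~d))) = 0000001000000000

((b | ~c) & ((~a & c) & (a | ~d)))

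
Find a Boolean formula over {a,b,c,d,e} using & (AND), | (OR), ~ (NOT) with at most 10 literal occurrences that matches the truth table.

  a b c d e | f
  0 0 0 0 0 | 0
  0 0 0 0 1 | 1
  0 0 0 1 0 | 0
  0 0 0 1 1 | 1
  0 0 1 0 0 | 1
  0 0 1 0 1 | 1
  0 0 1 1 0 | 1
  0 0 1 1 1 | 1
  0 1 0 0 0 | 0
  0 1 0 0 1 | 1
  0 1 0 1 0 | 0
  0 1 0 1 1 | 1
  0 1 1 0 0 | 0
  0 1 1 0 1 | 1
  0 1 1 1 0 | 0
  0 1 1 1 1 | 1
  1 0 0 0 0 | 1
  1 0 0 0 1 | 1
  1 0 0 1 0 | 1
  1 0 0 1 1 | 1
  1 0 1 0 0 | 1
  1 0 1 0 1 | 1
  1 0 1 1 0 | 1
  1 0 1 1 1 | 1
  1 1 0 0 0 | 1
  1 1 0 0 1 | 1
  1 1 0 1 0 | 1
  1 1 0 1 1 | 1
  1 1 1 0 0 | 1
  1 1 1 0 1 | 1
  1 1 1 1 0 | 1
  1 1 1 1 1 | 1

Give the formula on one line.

  (e | a) = 01010101010101011111111111111111
  ~b = 11111111000000001111111100000000
  ~e = 10101010101010101010101010101010
  (~b & ~e) = 10101010000000001010101000000000
  (c & (~b & ~e)) = 00001010000000000000101000000000
  (a & c) = 00000000000000000000111100001111
  ((c & (~b & ~e)) | (a & c)) = 00001010000000000000111100001111
  (((c & (~b & ~e)) | (a & c)) | a) = 00001010000000001111111111111111
  ((e | a) | (((c & (~b & ~e)) | (a & c)) | a)) = 01011111010101011111111111111111

((e | a) | (((c & (~b & ~e)) | (a & c)) | a))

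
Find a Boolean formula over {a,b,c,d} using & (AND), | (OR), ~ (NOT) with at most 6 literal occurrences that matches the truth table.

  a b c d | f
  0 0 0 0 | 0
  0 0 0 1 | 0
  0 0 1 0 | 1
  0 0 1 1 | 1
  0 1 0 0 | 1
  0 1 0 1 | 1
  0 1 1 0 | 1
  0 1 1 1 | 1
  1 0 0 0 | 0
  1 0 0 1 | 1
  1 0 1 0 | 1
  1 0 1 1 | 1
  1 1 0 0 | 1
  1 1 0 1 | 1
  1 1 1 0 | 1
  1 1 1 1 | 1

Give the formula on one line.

  (d | c) = 0111011101110111
  ((d | c) & a) = 0000000001110111
  (((d | c) & a) | b) = 0000111101111111
  (c | (((d | c) & a) | b)) = 0011111101111111

(c | (((d | c) & a) | b))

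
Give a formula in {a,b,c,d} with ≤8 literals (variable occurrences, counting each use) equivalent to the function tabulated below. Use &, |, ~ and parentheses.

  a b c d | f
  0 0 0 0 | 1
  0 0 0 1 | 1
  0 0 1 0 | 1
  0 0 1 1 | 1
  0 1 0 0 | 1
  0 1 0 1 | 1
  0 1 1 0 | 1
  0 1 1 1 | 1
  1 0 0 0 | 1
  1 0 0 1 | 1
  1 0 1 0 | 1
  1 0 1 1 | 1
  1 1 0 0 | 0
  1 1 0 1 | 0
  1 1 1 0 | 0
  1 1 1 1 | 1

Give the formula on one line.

((~b | ~a) | ((c & d) | ~a))

  ~b = 1111000011110000
  ~a = 1111111100000000
  (~b | ~a) = 1111111111110000
  (c & d) = 0001000100010001
  ((c & d) | ~a) = 1111111100010001
  ((~b | ~a) | ((c & d) | ~a)) = 1111111111110001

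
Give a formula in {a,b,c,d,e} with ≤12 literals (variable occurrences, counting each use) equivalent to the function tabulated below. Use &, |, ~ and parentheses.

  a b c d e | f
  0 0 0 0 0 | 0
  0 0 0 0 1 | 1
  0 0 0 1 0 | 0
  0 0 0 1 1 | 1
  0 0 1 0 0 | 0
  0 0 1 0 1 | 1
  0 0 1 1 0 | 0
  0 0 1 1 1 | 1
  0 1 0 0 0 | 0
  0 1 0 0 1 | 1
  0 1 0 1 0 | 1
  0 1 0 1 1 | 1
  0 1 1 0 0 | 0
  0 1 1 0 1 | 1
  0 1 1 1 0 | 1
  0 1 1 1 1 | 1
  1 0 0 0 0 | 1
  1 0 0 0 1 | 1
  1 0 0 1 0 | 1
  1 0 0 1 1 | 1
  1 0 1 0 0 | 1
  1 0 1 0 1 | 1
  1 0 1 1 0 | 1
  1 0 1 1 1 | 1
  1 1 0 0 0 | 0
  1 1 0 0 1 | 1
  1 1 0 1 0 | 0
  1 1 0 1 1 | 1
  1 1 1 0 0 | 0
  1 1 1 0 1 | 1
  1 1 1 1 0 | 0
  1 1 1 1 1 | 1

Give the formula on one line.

  ~b = 11111111000000001111111100000000
  (a & ~b) = 00000000000000001111111100000000
  ((a & ~b) | e) = 01010101010101011111111101010101
  ~a = 11111111111111110000000000000000
  (d & ~a) = 00110011001100110000000000000000
  ~e = 10101010101010101010101010101010
  ((d & ~a) & ~e) = 00100010001000100000000000000000
  (a & d) = 00000000000000000011001100110011
  (b | (a & d)) = 00000000111111110011001111111111
  (((d & ~a) & ~e) & (b | (a & d))) = 00000000001000100000000000000000
  (((a & ~b) | e) | (((d & ~a) & ~e) & (b | (a & d)))) = 01010101011101111111111101010101

(((a & ~b) | e) | (((d & ~a) & ~e) & (b | (a & d))))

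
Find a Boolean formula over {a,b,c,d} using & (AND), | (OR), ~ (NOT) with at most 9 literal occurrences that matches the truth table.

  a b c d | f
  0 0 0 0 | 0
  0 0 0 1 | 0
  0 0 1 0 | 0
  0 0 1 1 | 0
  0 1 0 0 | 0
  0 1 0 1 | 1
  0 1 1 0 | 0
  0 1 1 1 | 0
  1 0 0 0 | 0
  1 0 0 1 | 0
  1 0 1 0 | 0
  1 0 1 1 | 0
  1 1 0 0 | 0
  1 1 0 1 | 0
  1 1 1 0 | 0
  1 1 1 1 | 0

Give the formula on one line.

(((d & (~d | (b & d))) & (~c & d)) & ~a)

  ~d = 1010101010101010
  (b & d) = 0000010100000101
  (~d | (b & d)) = 1010111110101111
  (d & (~d | (b & d))) = 0000010100000101
  ~c = 1100110011001100
  (~c & d) = 0100010001000100
  ((d & (~d | (b & d))) & (~c & d)) = 0000010000000100
  ~a = 1111111100000000
  (((d & (~d | (b & d))) & (~c & d)) & ~a) = 0000010000000000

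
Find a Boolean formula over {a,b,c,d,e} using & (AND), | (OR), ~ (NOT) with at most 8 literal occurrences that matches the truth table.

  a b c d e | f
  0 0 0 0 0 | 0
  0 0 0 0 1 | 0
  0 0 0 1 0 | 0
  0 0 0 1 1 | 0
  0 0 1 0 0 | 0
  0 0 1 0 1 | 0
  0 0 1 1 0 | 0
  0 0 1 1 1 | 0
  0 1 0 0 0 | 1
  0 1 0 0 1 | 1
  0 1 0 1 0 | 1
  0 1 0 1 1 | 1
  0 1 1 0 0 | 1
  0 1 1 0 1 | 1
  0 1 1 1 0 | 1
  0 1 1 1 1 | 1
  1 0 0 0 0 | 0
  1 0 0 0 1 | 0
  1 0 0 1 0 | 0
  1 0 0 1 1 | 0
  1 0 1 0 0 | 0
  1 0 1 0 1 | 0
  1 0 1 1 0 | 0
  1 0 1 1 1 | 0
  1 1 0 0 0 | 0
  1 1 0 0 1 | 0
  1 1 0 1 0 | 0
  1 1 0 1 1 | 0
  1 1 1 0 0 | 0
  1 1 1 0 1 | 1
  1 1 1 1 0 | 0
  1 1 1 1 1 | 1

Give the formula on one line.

  ~a = 11111111111111110000000000000000
  (c & e) = 00000101000001010000010100000101
  (~a | (c & e)) = 11111111111111110000010100000101
  (e | b) = 01010101111111110101010111111111
  ~e = 10101010101010101010101010101010
  (b | ~e) = 10101010111111111010101011111111
  ((e | b) & (b | ~e)) = 00000000111111110000000011111111
  ((~a | (c & e)) & ((e | b) & (b | ~e))) = 00000000111111110000000000000101

((~a | (c & e)) & ((e | b) & (b | ~e)))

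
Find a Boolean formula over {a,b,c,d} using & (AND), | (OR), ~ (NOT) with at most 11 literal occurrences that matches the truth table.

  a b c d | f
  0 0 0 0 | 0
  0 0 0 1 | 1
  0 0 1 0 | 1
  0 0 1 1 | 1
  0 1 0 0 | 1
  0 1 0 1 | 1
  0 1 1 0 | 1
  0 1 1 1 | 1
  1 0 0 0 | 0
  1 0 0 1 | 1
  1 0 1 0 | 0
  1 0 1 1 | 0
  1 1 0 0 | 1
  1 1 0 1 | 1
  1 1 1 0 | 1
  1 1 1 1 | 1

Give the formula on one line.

  ~a = 1111111100000000
  (c & ~a) = 0011001100000000
  ~c = 1100110011001100
  (d & ~c) = 0100010001000100
  (~c & a) = 0000000011001100
  ~b = 1111000011110000
  ((~c & a) | ~b) = 1111000011111100
  ((d & ~c) & ((~c & a) | ~b)) = 0100000001000100
  (((d & ~c) & ((~c & a) | ~b)) | b) = 0100111101001111
  ((c & ~a) | (((d & ~c) & ((~c & a) | ~b)) | b)) = 0111111101001111

((c & ~a) | (((d & ~c) & ((~c & a) | ~b)) | b))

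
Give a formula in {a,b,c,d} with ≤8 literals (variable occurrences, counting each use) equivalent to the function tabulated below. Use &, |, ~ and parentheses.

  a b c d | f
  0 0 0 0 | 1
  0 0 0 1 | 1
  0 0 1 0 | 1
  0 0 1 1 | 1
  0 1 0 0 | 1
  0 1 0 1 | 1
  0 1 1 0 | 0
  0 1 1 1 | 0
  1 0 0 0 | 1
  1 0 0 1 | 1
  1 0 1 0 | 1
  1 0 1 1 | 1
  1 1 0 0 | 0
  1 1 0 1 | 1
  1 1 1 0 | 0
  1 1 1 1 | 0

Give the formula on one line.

  ~b = 1111000011110000
  ~a = 1111111100000000
  (~a | d) = 1111111101010101
  ~c = 1100110011001100
  (~b | ~c) = 1111110011111100
  ((~a | d) & (~b | ~c)) = 1111110001010100
  (~b | ((~a | d) & (~b | ~c))) = 1111110011110100

(~b | ((~a | d) & (~b | ~c)))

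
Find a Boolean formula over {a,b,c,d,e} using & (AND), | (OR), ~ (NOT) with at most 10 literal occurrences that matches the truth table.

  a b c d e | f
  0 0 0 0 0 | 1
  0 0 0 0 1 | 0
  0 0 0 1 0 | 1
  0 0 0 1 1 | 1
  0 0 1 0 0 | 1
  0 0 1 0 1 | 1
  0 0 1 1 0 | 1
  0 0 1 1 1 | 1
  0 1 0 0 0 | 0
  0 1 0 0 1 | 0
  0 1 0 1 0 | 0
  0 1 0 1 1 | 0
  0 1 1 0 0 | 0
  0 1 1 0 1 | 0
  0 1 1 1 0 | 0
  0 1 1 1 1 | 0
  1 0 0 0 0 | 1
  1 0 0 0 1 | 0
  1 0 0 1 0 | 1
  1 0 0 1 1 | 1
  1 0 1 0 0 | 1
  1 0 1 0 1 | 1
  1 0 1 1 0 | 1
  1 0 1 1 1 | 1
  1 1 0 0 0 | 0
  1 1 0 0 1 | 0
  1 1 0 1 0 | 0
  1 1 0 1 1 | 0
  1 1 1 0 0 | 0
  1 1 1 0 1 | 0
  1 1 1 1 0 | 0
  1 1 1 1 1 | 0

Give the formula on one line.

  ~a = 11111111111111110000000000000000
  (~a & c) = 00001111000011110000000000000000
  ~e = 10101010101010101010101010101010
  (~e | c) = 10101111101011111010111110101111
  ((~e | c) | d) = 10111111101111111011111110111111
  ~b = 11111111000000001111111100000000
  (((~e | c) | d) & ~b) = 10111111000000001011111100000000
  ((~a & c) | (((~e | c) | d) & ~b)) = 10111111000011111011111100000000
  (((~a & c) | (((~e | c) | d) & ~b)) & ~b) = 10111111000000001011111100000000

(((~a & c) | (((~e | c) | d) & ~b)) & ~b)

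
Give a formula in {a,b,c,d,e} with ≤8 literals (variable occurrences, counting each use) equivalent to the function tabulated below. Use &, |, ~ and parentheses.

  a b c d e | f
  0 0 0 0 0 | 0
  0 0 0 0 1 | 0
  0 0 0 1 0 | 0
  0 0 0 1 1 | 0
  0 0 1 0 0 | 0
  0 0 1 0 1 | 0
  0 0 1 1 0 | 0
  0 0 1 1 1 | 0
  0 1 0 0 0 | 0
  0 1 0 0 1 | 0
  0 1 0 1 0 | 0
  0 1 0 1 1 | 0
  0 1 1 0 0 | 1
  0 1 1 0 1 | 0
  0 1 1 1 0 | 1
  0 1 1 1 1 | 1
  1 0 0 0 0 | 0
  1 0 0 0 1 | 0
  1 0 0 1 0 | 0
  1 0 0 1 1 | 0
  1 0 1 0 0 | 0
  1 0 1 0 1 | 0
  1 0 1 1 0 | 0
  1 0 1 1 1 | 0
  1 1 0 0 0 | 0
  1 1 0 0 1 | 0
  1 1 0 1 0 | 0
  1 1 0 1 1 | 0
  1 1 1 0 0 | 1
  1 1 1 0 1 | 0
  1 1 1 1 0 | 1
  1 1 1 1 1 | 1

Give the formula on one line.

((b & c) & (~e | (((~b & e) & ~a) | d)))

  (b & c) = 00000000000011110000000000001111
  ~e = 10101010101010101010101010101010
  ~b = 11111111000000001111111100000000
  (~b & e) = 01010101000000000101010100000000
  ~a = 11111111111111110000000000000000
  ((~b & e) & ~a) = 01010101000000000000000000000000
  (((~b & e) & ~a) | d) = 01110111001100110011001100110011
  (~e | (((~b & e) & ~a) | d)) = 11111111101110111011101110111011
  ((b & c) & (~e | (((~b & e) & ~a) | d))) = 00000000000010110000000000001011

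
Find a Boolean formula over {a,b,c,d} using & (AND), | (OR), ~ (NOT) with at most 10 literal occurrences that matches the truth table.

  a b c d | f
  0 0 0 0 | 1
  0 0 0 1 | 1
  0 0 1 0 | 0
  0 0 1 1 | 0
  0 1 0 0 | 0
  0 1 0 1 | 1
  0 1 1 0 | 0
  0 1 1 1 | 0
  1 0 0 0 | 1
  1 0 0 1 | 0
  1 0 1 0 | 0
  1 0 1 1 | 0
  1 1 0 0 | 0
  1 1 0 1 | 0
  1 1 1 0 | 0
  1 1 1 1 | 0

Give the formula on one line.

(((~c & ~a) & (d | c)) | ((~d & (~b | d)) & ~c))

  ~c = 1100110011001100
  ~a = 1111111100000000
  (~c & ~a) = 1100110000000000
  (d | c) = 0111011101110111
  ((~c & ~a) & (d | c)) = 0100010000000000
  ~d = 1010101010101010
  ~b = 1111000011110000
  (~b | d) = 1111010111110101
  (~d & (~b | d)) = 1010000010100000
  ((~d & (~b | d)) & ~c) = 1000000010000000
  (((~c & ~a) & (d | c)) | ((~d & (~b | d)) & ~c)) = 1100010010000000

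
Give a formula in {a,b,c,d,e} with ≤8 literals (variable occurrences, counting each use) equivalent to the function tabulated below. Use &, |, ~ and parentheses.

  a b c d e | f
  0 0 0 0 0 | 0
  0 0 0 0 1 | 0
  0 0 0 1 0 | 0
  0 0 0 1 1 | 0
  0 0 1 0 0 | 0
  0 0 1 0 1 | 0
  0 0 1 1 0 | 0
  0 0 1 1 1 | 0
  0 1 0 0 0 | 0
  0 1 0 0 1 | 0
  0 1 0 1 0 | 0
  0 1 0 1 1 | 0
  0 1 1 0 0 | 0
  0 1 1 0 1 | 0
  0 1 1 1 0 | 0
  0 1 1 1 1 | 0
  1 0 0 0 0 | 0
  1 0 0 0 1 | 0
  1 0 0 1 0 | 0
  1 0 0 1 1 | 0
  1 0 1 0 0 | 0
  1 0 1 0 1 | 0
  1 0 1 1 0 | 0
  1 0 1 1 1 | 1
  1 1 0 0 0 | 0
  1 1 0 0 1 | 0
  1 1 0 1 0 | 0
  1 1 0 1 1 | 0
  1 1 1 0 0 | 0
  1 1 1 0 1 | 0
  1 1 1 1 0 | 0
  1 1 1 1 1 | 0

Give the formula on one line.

(((a & e) | b) & ((c & d) & ~b))

  (a & e) = 00000000000000000101010101010101
  ((a & e) | b) = 00000000111111110101010111111111
  (c & d) = 00000011000000110000001100000011
  ~b = 11111111000000001111111100000000
  ((c & d) & ~b) = 00000011000000000000001100000000
  (((a & e) | b) & ((c & d) & ~b)) = 00000000000000000000000100000000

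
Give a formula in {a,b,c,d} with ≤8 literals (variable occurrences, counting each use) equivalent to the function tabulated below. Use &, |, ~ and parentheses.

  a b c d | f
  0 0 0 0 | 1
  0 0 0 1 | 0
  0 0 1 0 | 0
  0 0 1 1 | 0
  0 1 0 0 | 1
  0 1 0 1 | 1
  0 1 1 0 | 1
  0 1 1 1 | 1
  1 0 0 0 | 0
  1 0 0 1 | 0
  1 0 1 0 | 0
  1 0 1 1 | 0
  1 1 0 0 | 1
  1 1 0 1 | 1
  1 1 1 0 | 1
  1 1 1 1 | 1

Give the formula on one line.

(b | (((c | (~a & ~c)) & ~d) & ~c))

  ~a = 1111111100000000
  ~c = 1100110011001100
  (~a & ~c) = 1100110000000000
  (c | (~a & ~c)) = 1111111100110011
  ~d = 1010101010101010
  ((c | (~a & ~c)) & ~d) = 1010101000100010
  (((c | (~a & ~c)) & ~d) & ~c) = 1000100000000000
  (b | (((c | (~a & ~c)) & ~d) & ~c)) = 1000111100001111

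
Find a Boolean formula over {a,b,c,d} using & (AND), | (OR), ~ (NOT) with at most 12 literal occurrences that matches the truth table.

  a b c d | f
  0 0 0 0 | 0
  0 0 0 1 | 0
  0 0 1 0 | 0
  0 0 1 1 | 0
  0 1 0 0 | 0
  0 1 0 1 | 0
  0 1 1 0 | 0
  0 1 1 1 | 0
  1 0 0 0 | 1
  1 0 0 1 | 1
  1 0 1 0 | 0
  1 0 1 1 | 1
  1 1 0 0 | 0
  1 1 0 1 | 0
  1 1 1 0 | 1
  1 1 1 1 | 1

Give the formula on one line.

(((a | ~c) & (~b | c)) & ((d & a) | ((~c | b) & a)))

  ~c = 1100110011001100
  (a | ~c) = 1100110011111111
  ~b = 1111000011110000
  (~b | c) = 1111001111110011
  ((a | ~c) & (~b | c)) = 1100000011110011
  (d & a) = 0000000001010101
  (~c | b) = 1100111111001111
  ((~c | b) & a) = 0000000011001111
  ((d & a) | ((~c | b) & a)) = 0000000011011111
  (((a | ~c) & (~b | c)) & ((d & a) | ((~c | b) & a))) = 0000000011010011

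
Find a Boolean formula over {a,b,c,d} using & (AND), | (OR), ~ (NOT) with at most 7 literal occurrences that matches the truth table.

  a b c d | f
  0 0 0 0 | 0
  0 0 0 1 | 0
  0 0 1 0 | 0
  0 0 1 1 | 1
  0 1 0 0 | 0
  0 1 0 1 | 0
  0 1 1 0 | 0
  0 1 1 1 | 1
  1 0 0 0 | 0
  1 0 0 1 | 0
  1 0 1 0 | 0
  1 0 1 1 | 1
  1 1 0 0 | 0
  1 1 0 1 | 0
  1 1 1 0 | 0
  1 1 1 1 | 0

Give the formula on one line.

  ~a = 1111111100000000
  ~b = 1111000011110000
  (~a | ~b) = 1111111111110000
  (c & d) = 0001000100010001
  ((~a | ~b) & (c & d)) = 0001000100010000

((~a | ~b) & (c & d))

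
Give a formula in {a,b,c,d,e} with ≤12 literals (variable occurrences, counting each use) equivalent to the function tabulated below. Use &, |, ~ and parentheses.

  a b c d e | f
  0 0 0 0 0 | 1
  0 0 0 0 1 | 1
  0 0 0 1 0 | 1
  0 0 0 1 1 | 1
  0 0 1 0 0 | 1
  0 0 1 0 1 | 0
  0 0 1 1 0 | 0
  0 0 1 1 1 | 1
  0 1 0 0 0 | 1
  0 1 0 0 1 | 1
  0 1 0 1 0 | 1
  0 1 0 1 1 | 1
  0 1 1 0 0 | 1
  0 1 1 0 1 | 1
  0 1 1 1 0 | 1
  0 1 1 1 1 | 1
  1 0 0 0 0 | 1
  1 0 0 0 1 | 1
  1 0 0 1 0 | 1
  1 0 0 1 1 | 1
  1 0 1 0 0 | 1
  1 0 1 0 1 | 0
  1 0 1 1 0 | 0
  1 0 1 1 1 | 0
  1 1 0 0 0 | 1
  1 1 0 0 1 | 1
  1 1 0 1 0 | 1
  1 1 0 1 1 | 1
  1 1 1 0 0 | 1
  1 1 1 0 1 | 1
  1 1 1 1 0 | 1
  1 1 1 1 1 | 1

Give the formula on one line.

(((b | ~c) | ((d & e) & ~a)) | ((~e | b) & (~d | ~c)))

  ~c = 11110000111100001111000011110000
  (b | ~c) = 11110000111111111111000011111111
  (d & e) = 00010001000100010001000100010001
  ~a = 11111111111111110000000000000000
  ((d & e) & ~a) = 00010001000100010000000000000000
  ((b | ~c) | ((d & e) & ~a)) = 11110001111111111111000011111111
  ~e = 10101010101010101010101010101010
  (~e | b) = 10101010111111111010101011111111
  ~d = 11001100110011001100110011001100
  (~d | ~c) = 11111100111111001111110011111100
  ((~e | b) & (~d | ~c)) = 10101000111111001010100011111100
  (((b | ~c) | ((d & e) & ~a)) | ((~e | b) & (~d | ~c))) = 11111001111111111111100011111111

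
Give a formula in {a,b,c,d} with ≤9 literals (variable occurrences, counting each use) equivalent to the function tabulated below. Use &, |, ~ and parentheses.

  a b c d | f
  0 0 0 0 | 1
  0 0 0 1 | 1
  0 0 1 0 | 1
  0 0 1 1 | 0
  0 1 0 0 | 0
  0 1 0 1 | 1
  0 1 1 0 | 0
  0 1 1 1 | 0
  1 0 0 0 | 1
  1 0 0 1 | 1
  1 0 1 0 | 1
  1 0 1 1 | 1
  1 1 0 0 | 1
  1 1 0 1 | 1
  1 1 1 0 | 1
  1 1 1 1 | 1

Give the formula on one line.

((((~a | b) & ~d) & (a | (~a & ~b))) | ((d & ~c) | a))

  ~a = 1111111100000000
  (~a | b) = 1111111100001111
  ~d = 1010101010101010
  ((~a | b) & ~d) = 1010101000001010
  ~b = 1111000011110000
  (~a & ~b) = 1111000000000000
  (a | (~a & ~b)) = 1111000011111111
  (((~a | b) & ~d) & (a | (~a & ~b))) = 1010000000001010
  ~c = 1100110011001100
  (d & ~c) = 0100010001000100
  ((d & ~c) | a) = 0100010011111111
  ((((~a | b) & ~d) & (a | (~a & ~b))) | ((d & ~c) | a)) = 1110010011111111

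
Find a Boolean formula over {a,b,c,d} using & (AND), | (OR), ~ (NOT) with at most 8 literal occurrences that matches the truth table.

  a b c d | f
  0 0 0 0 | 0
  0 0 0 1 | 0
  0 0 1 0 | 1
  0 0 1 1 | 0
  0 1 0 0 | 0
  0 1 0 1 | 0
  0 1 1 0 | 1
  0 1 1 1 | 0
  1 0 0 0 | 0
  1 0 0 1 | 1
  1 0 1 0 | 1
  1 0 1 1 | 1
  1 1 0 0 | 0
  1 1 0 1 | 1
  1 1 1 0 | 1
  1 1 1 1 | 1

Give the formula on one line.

(((((~b | ~a) & (c | ~a)) | d) & a) | (~d & c))

  ~b = 1111000011110000
  ~a = 1111111100000000
  (~b | ~a) = 1111111111110000
  (c | ~a) = 1111111100110011
  ((~b | ~a) & (c | ~a)) = 1111111100110000
  (((~b | ~a) & (c | ~a)) | d) = 1111111101110101
  ((((~b | ~a) & (c | ~a)) | d) & a) = 0000000001110101
  ~d = 1010101010101010
  (~d & c) = 0010001000100010
  (((((~b | ~a) & (c | ~a)) | d) & a) | (~d & c)) = 0010001001110111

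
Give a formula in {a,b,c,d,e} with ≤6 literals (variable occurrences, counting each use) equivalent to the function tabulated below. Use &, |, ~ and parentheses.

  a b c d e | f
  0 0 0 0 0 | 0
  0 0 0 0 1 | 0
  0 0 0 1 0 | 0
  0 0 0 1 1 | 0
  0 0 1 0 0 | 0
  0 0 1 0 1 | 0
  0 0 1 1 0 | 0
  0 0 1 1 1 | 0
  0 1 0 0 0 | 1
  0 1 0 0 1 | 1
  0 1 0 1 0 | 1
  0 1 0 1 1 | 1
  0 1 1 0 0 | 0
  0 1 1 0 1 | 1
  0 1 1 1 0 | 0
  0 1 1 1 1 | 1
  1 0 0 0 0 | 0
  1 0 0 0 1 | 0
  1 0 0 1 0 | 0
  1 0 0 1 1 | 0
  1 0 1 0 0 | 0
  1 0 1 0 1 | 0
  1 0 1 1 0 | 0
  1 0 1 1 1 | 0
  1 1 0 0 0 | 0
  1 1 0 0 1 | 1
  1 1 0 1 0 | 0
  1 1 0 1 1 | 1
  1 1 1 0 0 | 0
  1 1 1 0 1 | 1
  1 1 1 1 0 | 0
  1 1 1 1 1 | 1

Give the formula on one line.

  ~c = 11110000111100001111000011110000
  (b & ~c) = 00000000111100000000000011110000
  ((b & ~c) | e) = 01010101111101010101010111110101
  (((b & ~c) | e) & b) = 00000000111101010000000011110101
  ~a = 11111111111111110000000000000000
  (~a | e) = 11111111111111110101010101010101
  ((((b & ~c) | e) & b) & (~a | e)) = 00000000111101010000000001010101

((((b & ~c) | e) & b) & (~a | e))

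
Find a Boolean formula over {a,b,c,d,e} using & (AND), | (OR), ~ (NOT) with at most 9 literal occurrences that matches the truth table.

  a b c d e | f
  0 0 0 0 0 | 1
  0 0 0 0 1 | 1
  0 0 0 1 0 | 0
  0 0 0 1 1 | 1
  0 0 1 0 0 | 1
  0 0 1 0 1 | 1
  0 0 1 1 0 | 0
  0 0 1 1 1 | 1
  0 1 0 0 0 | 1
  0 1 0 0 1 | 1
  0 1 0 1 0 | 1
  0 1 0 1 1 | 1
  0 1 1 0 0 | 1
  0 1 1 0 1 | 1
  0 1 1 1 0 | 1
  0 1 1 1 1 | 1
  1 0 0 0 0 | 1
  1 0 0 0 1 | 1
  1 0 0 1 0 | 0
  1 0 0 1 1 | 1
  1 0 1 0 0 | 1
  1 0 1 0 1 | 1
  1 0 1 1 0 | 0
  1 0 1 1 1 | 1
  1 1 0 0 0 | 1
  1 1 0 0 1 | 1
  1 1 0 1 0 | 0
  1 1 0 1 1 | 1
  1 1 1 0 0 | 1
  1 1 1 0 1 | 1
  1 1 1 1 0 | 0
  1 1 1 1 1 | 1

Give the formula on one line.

(((e & d) | ((e | ~b) & b)) | ((b & ~a) | ~d))

  (e & d) = 00010001000100010001000100010001
  ~b = 11111111000000001111111100000000
  (e | ~b) = 11111111010101011111111101010101
  ((e | ~b) & b) = 00000000010101010000000001010101
  ((e & d) | ((e | ~b) & b)) = 00010001010101010001000101010101
  ~a = 11111111111111110000000000000000
  (b & ~a) = 00000000111111110000000000000000
  ~d = 11001100110011001100110011001100
  ((b & ~a) | ~d) = 11001100111111111100110011001100
  (((e & d) | ((e | ~b) & b)) | ((b & ~a) | ~d)) = 11011101111111111101110111011101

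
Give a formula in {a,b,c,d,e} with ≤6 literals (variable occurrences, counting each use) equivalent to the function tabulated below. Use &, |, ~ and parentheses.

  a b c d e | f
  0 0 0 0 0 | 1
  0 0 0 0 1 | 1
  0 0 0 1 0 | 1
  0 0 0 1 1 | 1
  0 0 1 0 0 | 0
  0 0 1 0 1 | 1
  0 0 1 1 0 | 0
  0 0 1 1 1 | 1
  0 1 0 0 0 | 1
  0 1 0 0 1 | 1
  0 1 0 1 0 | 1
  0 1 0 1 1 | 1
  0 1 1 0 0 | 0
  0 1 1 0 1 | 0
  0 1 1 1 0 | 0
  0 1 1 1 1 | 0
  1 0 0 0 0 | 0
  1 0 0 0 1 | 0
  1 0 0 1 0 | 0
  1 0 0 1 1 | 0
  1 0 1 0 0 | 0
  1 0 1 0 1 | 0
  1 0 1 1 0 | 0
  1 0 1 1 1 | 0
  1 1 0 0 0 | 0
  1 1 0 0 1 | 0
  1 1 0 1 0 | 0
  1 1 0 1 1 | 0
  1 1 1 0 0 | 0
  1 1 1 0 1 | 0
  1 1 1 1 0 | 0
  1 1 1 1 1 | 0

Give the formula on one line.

((e & (~b & ~a)) | (~a & ~c))

  ~b = 11111111000000001111111100000000
  ~a = 11111111111111110000000000000000
  (~b & ~a) = 11111111000000000000000000000000
  (e & (~b & ~a)) = 01010101000000000000000000000000
  ~c = 11110000111100001111000011110000
  (~a & ~c) = 11110000111100000000000000000000
  ((e & (~b & ~a)) | (~a & ~c)) = 11110101111100000000000000000000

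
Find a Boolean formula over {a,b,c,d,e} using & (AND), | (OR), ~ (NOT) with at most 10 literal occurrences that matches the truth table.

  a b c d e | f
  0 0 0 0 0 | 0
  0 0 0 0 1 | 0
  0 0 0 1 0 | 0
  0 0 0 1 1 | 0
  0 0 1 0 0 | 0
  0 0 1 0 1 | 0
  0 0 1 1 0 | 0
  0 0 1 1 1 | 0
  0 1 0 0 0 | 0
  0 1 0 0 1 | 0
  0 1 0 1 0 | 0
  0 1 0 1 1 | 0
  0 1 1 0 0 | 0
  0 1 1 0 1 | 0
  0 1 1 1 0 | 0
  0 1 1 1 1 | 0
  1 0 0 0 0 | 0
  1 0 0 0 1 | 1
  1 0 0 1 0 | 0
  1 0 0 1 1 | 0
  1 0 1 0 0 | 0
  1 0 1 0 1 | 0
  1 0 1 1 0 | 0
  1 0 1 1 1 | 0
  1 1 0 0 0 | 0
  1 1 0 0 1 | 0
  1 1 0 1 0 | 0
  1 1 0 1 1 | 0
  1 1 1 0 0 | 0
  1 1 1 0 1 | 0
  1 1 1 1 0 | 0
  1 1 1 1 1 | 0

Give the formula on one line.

((e | b) & (((~b & a) & (a & ~c)) & (~d & a)))

  (e | b) = 01010101111111110101010111111111
  ~b = 11111111000000001111111100000000
  (~b & a) = 00000000000000001111111100000000
  ~c = 11110000111100001111000011110000
  (a & ~c) = 00000000000000001111000011110000
  ((~b & a) & (a & ~c)) = 00000000000000001111000000000000
  ~d = 11001100110011001100110011001100
  (~d & a) = 00000000000000001100110011001100
  (((~b & a) & (a & ~c)) & (~d & a)) = 00000000000000001100000000000000
  ((e | b) & (((~b & a) & (a & ~c)) & (~d & a))) = 00000000000000000100000000000000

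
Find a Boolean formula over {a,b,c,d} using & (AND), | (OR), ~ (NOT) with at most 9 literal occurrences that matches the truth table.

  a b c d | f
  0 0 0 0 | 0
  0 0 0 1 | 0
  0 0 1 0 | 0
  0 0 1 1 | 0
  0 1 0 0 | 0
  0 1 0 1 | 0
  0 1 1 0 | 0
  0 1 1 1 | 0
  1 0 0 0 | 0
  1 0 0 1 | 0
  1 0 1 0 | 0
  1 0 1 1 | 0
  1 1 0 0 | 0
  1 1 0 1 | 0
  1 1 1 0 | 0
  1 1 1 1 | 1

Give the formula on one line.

  (c & a) = 0000000000110011
  ~c = 1100110011001100
  ~a = 1111111100000000
  (~c & ~a) = 1100110000000000
  ((~c & ~a) | d) = 1101110101010101
  (~a | ~c) = 1111111111001100
  (b | (~a | ~c)) = 1111111111001111
  (((~c & ~a) | d) & (b | (~a | ~c))) = 1101110101000101
  (b & (((~c & ~a) | d) & (b | (~a | ~c)))) = 0000110100000101
  ((c & a) & (b & (((~c & ~a) | d) & (b | (~a | ~c))))) = 0000000000000001

((c & a) & (b & (((~c & ~a) | d) & (b | (~a | ~c)))))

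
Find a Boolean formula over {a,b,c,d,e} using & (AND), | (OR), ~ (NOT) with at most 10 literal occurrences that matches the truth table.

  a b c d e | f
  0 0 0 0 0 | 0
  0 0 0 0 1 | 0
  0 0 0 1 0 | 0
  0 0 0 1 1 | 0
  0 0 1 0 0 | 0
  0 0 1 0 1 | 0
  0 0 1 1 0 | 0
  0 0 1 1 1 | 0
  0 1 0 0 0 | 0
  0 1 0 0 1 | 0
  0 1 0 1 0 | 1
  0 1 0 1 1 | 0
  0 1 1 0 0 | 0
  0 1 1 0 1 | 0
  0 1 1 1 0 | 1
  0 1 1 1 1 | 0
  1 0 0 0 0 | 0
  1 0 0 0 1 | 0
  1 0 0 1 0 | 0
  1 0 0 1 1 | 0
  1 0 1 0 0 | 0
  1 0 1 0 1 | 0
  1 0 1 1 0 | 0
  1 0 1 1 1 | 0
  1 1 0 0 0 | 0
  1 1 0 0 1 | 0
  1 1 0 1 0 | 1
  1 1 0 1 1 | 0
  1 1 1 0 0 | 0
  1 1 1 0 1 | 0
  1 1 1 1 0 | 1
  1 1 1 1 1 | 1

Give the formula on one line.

(((~e & ~c) | c) & (d & (b & (~e | a))))

  ~e = 10101010101010101010101010101010
  ~c = 11110000111100001111000011110000
  (~e & ~c) = 10100000101000001010000010100000
  ((~e & ~c) | c) = 10101111101011111010111110101111
  (~e | a) = 10101010101010101111111111111111
  (b & (~e | a)) = 00000000101010100000000011111111
  (d & (b & (~e | a))) = 00000000001000100000000000110011
  (((~e & ~c) | c) & (d & (b & (~e | a)))) = 00000000001000100000000000100011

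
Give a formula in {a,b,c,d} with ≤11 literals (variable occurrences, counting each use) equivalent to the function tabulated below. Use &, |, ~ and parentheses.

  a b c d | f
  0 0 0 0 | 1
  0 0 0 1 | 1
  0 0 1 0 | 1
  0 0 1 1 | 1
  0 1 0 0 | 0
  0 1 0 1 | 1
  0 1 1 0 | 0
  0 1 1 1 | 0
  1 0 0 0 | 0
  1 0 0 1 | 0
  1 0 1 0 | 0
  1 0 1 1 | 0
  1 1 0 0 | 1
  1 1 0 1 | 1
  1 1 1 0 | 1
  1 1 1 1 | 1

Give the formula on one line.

(((~b & ~a) | ((d & ~c) & ~a)) | (((~a & ~d) | b) & a))

  ~b = 1111000011110000
  ~a = 1111111100000000
  (~b & ~a) = 1111000000000000
  ~c = 1100110011001100
  (d & ~c) = 0100010001000100
  ((d & ~c) & ~a) = 0100010000000000
  ((~b & ~a) | ((d & ~c) & ~a)) = 1111010000000000
  ~d = 1010101010101010
  (~a & ~d) = 1010101000000000
  ((~a & ~d) | b) = 1010111100001111
  (((~a & ~d) | b) & a) = 0000000000001111
  (((~b & ~a) | ((d & ~c) & ~a)) | (((~a & ~d) | b) & a)) = 1111010000001111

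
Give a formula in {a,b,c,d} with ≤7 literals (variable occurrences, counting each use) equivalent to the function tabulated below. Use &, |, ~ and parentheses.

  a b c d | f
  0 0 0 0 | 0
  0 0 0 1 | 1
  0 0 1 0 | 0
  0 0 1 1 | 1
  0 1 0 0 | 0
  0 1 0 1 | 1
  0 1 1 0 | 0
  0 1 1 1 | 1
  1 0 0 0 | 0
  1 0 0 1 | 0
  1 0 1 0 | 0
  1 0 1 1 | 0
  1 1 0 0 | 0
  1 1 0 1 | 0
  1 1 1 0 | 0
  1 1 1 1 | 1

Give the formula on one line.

  (b & c) = 0000001100000011
  ~a = 1111111100000000
  ((b & c) | ~a) = 1111111100000011
  (d & ((b & c) | ~a)) = 0101010100000001

(d & ((b & c) | ~a))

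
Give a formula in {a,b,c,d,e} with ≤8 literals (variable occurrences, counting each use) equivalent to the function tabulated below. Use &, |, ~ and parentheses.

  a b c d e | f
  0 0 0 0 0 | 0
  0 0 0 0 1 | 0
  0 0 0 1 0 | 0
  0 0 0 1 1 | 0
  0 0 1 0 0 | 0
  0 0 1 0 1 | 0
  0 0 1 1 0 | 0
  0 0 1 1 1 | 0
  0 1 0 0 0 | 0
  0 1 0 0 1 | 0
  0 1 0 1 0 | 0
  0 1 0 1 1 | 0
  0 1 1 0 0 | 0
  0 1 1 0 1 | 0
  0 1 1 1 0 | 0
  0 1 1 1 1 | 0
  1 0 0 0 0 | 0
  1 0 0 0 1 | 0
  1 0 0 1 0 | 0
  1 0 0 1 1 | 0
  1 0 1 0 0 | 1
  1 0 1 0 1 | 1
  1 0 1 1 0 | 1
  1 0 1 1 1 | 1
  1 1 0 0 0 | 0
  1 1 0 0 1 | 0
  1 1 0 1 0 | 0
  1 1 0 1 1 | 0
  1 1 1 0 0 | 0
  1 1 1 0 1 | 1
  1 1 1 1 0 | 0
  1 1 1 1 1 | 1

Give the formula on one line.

(((~b | a) & c) & ((~b | e) & a))

  ~b = 11111111000000001111111100000000
  (~b | a) = 11111111000000001111111111111111
  ((~b | a) & c) = 00001111000000000000111100001111
  (~b | e) = 11111111010101011111111101010101
  ((~b | e) & a) = 00000000000000001111111101010101
  (((~b | a) & c) & ((~b | e) & a)) = 00000000000000000000111100000101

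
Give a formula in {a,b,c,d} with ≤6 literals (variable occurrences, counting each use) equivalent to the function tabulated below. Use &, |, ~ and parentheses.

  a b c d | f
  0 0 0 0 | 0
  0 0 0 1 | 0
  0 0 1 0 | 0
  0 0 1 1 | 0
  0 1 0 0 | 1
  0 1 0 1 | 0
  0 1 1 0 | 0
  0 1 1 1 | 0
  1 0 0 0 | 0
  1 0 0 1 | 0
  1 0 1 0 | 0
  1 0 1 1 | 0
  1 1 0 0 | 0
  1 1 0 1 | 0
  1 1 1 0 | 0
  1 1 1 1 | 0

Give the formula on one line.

((b | (d & ~a)) & (~a & (~c & ~d)))

  ~a = 1111111100000000
  (d & ~a) = 0101010100000000
  (b | (d & ~a)) = 0101111100001111
  ~c = 1100110011001100
  ~d = 1010101010101010
  (~c & ~d) = 1000100010001000
  (~a & (~c & ~d)) = 1000100000000000
  ((b | (d & ~a)) & (~a & (~c & ~d))) = 0000100000000000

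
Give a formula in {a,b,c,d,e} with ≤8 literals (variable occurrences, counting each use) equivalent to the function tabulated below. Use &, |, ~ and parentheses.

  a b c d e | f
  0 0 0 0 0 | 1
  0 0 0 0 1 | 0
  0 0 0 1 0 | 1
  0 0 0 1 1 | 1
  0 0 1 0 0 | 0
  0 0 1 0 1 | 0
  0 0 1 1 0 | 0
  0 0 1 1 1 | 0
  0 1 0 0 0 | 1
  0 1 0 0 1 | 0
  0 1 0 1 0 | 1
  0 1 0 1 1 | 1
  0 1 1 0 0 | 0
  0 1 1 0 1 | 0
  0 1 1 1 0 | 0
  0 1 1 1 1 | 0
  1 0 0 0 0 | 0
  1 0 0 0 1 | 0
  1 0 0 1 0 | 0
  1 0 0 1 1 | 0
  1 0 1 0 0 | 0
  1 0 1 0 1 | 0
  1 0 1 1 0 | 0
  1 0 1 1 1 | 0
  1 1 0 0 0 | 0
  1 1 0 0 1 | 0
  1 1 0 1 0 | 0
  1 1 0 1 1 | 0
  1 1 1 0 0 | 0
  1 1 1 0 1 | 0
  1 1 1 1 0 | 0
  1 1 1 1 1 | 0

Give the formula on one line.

  ~e = 10101010101010101010101010101010
  (~e | d) = 10111011101110111011101110111011
  ~a = 11111111111111110000000000000000
  ((~e | d) & ~a) = 10111011101110110000000000000000
  (c | ((~e | d) & ~a)) = 10111111101111110000111100001111
  ~c = 11110000111100001111000011110000
  ((c | ((~e | d) & ~a)) & ~c) = 10110000101100000000000000000000

((c | ((~e | d) & ~a)) & ~c)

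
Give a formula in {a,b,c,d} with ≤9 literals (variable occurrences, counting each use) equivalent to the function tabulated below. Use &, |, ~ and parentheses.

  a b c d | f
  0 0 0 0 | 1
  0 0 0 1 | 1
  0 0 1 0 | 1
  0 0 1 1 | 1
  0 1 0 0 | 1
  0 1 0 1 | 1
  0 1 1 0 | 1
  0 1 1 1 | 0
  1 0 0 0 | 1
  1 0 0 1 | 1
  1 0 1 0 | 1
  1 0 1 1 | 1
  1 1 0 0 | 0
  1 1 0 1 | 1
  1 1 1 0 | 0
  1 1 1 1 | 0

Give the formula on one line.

(((((~a & ~d) | ~b) & c) | ~b) | (~c & (c | (d | ~a))))

  ~a = 1111111100000000
  ~d = 1010101010101010
  (~a & ~d) = 1010101000000000
  ~b = 1111000011110000
  ((~a & ~d) | ~b) = 1111101011110000
  (((~a & ~d) | ~b) & c) = 0011001000110000
  ((((~a & ~d) | ~b) & c) | ~b) = 1111001011110000
  ~c = 1100110011001100
  (d | ~a) = 1111111101010101
  (c | (d | ~a)) = 1111111101110111
  (~c & (c | (d | ~a))) = 1100110001000100
  (((((~a & ~d) | ~b) & c) | ~b) | (~c & (c | (d | ~a)))) = 1111111011110100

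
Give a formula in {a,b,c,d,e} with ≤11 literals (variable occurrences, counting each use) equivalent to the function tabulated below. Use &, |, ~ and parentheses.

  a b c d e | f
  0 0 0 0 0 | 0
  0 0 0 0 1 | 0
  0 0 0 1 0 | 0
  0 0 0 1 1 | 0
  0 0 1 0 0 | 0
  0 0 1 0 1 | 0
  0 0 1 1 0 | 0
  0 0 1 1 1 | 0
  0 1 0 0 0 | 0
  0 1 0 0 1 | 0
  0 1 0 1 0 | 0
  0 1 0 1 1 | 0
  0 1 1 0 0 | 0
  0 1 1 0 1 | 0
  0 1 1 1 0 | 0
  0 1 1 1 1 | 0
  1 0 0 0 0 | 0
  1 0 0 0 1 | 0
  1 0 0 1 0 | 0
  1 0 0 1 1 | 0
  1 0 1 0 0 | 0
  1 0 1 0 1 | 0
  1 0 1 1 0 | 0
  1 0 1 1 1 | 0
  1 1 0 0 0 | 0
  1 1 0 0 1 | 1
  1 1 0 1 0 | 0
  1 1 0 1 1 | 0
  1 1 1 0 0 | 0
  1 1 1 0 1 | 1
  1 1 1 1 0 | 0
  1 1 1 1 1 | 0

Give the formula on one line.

  (b & a) = 00000000000000000000000011111111
  ~d = 11001100110011001100110011001100
  (e & ~d) = 01000100010001000100010001000100
  ~c = 11110000111100001111000011110000
  (~c | a) = 11110000111100001111111111111111
  ((~c | a) | b) = 11110000111111111111111111111111
  ~a = 11111111111111110000000000000000
  (e | ~a) = 11111111111111110101010101010101
  (((~c | a) | b) & (e | ~a)) = 11110000111111110101010101010101
  ((e & ~d) & (((~c | a) | b) & (e | ~a))) = 01000000010001000100010001000100
  ((b & a) & ((e & ~d) & (((~c | a) | b) & (e | ~a)))) = 00000000000000000000000001000100

((b & a) & ((e & ~d) & (((~c | a) | b) & (e | ~a))))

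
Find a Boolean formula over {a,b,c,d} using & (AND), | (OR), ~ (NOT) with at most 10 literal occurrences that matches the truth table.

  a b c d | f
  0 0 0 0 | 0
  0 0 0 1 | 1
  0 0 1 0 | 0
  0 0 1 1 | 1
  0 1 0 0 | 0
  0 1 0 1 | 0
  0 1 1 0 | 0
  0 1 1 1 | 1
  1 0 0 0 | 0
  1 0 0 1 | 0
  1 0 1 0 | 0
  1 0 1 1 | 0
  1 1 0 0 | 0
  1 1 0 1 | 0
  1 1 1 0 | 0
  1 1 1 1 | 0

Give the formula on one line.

  ~a = 1111111100000000
  ~b = 1111000011110000
  (~a & ~b) = 1111000000000000
  ((~a & ~b) | c) = 1111001100110011
  ~c = 1100110011001100
  (~c & b) = 0000110000001100
  (~a | (~c & b)) = 1111111100001100
  ((~a | (~c & b)) & d) = 0101010100000100
  (((~a & ~b) | c) & ((~a | (~c & b)) & d)) = 0101000100000000

(((~a & ~b) | c) & ((~a | (~c & b)) & d))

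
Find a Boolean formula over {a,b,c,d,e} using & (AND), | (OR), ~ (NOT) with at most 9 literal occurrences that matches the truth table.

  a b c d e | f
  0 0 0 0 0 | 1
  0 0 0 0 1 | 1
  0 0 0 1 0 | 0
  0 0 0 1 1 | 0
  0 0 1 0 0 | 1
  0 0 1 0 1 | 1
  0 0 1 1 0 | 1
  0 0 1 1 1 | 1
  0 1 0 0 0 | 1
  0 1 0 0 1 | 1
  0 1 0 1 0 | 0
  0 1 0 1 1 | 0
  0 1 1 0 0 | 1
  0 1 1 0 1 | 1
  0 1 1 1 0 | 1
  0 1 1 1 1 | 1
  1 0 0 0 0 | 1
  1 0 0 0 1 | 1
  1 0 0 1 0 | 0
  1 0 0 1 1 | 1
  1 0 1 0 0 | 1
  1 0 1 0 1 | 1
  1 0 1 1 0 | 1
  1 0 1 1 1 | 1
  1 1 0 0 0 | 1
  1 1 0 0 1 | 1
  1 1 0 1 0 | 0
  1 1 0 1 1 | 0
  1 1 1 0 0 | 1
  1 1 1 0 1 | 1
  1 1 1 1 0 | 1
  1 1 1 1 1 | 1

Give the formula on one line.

  (b | a) = 00000000111111111111111111111111
  ~b = 11111111000000001111111100000000
  ((b | a) & ~b) = 00000000000000001111111100000000
  ~e = 10101010101010101010101010101010
  (c | ~e) = 10101111101011111010111110101111
  (((b | a) & ~b) | (c | ~e)) = 10101111101011111111111110101111
  ((((b | a) & ~b) | (c | ~e)) & e) = 00000101000001010101010100000101
  ~d = 11001100110011001100110011001100
  (((((b | a) & ~b) | (c | ~e)) & e) | ~d) = 11001101110011011101110111001101
  (c | (((((b | a) & ~b) | (c | ~e)) & e) | ~d)) = 11001111110011111101111111001111

(c | (((((b | a) & ~b) | (c | ~e)) & e) | ~d))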